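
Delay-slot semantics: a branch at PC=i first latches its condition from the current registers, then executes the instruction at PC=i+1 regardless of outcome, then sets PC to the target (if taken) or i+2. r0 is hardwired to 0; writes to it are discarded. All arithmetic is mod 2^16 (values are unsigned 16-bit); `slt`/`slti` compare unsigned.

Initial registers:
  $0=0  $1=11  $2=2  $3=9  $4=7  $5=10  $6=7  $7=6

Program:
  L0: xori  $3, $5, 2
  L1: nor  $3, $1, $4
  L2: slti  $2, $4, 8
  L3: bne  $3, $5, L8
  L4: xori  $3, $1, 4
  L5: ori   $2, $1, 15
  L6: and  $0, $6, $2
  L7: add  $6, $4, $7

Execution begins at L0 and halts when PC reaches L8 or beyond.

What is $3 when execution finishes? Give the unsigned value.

#0 xori  $3, $5, 2 ; 0/11/2/8/7/10/7/6
#1 nor  $3, $1, $4 ; 0/11/2/65520/7/10/7/6
#2 slti  $2, $4, 8 ; 0/11/1/65520/7/10/7/6
#3 bne  $3, $5, L8 ; 0/11/1/65520/7/10/7/6 ; →target
#4 xori  $3, $1, 4 ; 0/11/1/15/7/10/7/6

15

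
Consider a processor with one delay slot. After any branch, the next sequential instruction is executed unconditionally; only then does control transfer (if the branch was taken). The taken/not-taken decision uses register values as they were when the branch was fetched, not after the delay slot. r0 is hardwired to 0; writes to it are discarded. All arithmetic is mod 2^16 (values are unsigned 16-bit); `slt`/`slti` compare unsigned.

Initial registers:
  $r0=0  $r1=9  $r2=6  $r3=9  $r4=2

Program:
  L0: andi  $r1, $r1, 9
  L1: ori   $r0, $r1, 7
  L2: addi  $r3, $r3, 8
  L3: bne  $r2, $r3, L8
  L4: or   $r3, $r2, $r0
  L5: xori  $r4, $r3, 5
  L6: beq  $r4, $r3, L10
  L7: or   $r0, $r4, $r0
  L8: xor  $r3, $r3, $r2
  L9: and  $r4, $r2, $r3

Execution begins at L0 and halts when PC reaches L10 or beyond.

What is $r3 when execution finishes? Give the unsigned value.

[0] andi  $r1, $r1, 9  →  {$r0:0, $r1:9, $r2:6, $r3:9, $r4:2}
[1] ori   $r0, $r1, 7  →  {$r0:0, $r1:9, $r2:6, $r3:9, $r4:2}
[2] addi  $r3, $r3, 8  →  {$r0:0, $r1:9, $r2:6, $r3:17, $r4:2}
[3] bne  $r2, $r3, L8  →  {$r0:0, $r1:9, $r2:6, $r3:17, $r4:2}  ⟨branch taken⟩
[4] or   $r3, $r2, $r0  →  {$r0:0, $r1:9, $r2:6, $r3:6, $r4:2}
[8] xor  $r3, $r3, $r2  →  {$r0:0, $r1:9, $r2:6, $r3:0, $r4:2}
[9] and  $r4, $r2, $r3  →  {$r0:0, $r1:9, $r2:6, $r3:0, $r4:0}

0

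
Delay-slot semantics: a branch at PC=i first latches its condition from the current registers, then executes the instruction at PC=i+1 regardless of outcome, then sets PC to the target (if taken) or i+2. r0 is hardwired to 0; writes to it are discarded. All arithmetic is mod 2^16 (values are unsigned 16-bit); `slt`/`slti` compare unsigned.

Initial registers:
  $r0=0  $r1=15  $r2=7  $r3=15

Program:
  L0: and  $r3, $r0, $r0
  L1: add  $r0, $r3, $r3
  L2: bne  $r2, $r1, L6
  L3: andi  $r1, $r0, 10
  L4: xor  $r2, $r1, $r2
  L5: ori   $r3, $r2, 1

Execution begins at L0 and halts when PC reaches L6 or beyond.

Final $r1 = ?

[0] and  $r3, $r0, $r0  →  {$r0:0, $r1:15, $r2:7, $r3:0}
[1] add  $r0, $r3, $r3  →  {$r0:0, $r1:15, $r2:7, $r3:0}
[2] bne  $r2, $r1, L6  →  {$r0:0, $r1:15, $r2:7, $r3:0}  ⟨branch taken⟩
[3] andi  $r1, $r0, 10  →  {$r0:0, $r1:0, $r2:7, $r3:0}

0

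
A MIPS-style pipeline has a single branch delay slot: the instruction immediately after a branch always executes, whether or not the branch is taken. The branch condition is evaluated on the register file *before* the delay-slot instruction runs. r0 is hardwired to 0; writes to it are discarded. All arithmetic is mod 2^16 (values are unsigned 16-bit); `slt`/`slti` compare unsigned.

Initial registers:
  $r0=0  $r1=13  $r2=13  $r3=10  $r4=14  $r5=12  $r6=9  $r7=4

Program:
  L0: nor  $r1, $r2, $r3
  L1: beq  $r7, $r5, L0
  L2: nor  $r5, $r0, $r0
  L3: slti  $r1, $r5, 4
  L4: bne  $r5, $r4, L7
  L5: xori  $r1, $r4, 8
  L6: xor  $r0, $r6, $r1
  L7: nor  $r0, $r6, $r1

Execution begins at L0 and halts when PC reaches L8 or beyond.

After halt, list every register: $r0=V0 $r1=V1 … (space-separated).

PC=0  nor  $r1, $r2, $r3     | $r0=0 $r1=65520 $r2=13 $r3=10 $r4=14 $r5=12 $r6=9 $r7=4
PC=1  beq  $r7, $r5, L0      | $r0=0 $r1=65520 $r2=13 $r3=10 $r4=14 $r5=12 $r6=9 $r7=4  [not taken]
PC=2  nor  $r5, $r0, $r0     | $r0=0 $r1=65520 $r2=13 $r3=10 $r4=14 $r5=65535 $r6=9 $r7=4
PC=3  slti  $r1, $r5, 4      | $r0=0 $r1=0 $r2=13 $r3=10 $r4=14 $r5=65535 $r6=9 $r7=4
PC=4  bne  $r5, $r4, L7      | $r0=0 $r1=0 $r2=13 $r3=10 $r4=14 $r5=65535 $r6=9 $r7=4  [TAKEN]
PC=5  xori  $r1, $r4, 8      | $r0=0 $r1=6 $r2=13 $r3=10 $r4=14 $r5=65535 $r6=9 $r7=4
PC=7  nor  $r0, $r6, $r1     | $r0=0 $r1=6 $r2=13 $r3=10 $r4=14 $r5=65535 $r6=9 $r7=4

$r0=0 $r1=6 $r2=13 $r3=10 $r4=14 $r5=65535 $r6=9 $r7=4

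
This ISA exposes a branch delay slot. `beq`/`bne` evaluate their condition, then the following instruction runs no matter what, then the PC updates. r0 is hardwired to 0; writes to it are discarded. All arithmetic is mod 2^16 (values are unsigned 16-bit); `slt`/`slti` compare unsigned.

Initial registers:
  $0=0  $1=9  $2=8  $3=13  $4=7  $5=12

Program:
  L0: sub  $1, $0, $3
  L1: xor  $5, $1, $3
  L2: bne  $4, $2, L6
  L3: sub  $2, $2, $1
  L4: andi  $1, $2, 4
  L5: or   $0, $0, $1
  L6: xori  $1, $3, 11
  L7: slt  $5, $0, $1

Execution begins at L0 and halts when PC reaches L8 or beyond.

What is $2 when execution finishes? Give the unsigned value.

21

  step pc=0: sub  $1, $0, $3  regs=(0,65523,8,13,7,12)
  step pc=1: xor  $5, $1, $3  regs=(0,65523,8,13,7,65534)
  step pc=2: bne  $4, $2, L6  cond=T  regs=(0,65523,8,13,7,65534)
  step pc=3: sub  $2, $2, $1  regs=(0,65523,21,13,7,65534)
  step pc=6: xori  $1, $3, 11  regs=(0,6,21,13,7,65534)
  step pc=7: slt  $5, $0, $1  regs=(0,6,21,13,7,1)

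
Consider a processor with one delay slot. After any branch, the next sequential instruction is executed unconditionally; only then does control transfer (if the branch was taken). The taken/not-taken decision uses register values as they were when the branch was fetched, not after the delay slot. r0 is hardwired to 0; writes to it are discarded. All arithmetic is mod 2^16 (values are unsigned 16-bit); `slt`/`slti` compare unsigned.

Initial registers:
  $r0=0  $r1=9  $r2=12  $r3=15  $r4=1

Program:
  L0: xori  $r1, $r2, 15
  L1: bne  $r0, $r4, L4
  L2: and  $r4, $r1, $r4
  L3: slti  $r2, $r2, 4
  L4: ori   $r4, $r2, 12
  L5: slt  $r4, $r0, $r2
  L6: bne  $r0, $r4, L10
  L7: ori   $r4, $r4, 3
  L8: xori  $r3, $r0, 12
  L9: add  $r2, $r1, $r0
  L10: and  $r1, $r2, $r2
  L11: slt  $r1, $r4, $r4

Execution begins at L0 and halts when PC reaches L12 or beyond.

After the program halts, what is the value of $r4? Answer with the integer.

3

[0] xori  $r1, $r2, 15  →  {$r0:0, $r1:3, $r2:12, $r3:15, $r4:1}
[1] bne  $r0, $r4, L4  →  {$r0:0, $r1:3, $r2:12, $r3:15, $r4:1}  ⟨branch taken⟩
[2] and  $r4, $r1, $r4  →  {$r0:0, $r1:3, $r2:12, $r3:15, $r4:1}
[4] ori   $r4, $r2, 12  →  {$r0:0, $r1:3, $r2:12, $r3:15, $r4:12}
[5] slt  $r4, $r0, $r2  →  {$r0:0, $r1:3, $r2:12, $r3:15, $r4:1}
[6] bne  $r0, $r4, L10  →  {$r0:0, $r1:3, $r2:12, $r3:15, $r4:1}  ⟨branch taken⟩
[7] ori   $r4, $r4, 3  →  {$r0:0, $r1:3, $r2:12, $r3:15, $r4:3}
[10] and  $r1, $r2, $r2  →  {$r0:0, $r1:12, $r2:12, $r3:15, $r4:3}
[11] slt  $r1, $r4, $r4  →  {$r0:0, $r1:0, $r2:12, $r3:15, $r4:3}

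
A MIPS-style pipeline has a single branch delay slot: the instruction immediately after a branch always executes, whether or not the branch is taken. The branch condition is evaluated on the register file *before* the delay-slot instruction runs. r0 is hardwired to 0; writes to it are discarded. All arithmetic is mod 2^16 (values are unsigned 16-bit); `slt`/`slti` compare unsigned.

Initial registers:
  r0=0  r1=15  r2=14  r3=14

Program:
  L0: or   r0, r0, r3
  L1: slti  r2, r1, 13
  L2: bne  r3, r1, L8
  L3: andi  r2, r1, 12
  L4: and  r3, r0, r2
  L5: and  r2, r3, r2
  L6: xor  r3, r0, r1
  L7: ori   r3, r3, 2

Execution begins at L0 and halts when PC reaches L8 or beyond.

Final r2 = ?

12

#0 or   r0, r0, r3 ; 0/15/14/14
#1 slti  r2, r1, 13 ; 0/15/0/14
#2 bne  r3, r1, L8 ; 0/15/0/14 ; →target
#3 andi  r2, r1, 12 ; 0/15/12/14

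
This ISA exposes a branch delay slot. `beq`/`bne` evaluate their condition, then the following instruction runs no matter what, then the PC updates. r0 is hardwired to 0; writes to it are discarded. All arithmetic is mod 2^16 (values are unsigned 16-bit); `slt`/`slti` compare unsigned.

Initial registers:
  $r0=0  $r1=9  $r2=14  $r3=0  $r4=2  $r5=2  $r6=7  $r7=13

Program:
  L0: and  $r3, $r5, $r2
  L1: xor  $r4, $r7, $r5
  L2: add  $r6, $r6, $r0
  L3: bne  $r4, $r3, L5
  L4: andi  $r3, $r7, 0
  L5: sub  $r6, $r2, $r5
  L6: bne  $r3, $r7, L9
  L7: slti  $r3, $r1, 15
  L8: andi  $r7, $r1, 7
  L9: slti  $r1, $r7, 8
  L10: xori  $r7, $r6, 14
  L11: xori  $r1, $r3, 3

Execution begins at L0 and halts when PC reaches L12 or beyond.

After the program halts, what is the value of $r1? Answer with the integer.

[0] and  $r3, $r5, $r2  →  {$r0:0, $r1:9, $r2:14, $r3:2, $r4:2, $r5:2, $r6:7, $r7:13}
[1] xor  $r4, $r7, $r5  →  {$r0:0, $r1:9, $r2:14, $r3:2, $r4:15, $r5:2, $r6:7, $r7:13}
[2] add  $r6, $r6, $r0  →  {$r0:0, $r1:9, $r2:14, $r3:2, $r4:15, $r5:2, $r6:7, $r7:13}
[3] bne  $r4, $r3, L5  →  {$r0:0, $r1:9, $r2:14, $r3:2, $r4:15, $r5:2, $r6:7, $r7:13}  ⟨branch taken⟩
[4] andi  $r3, $r7, 0  →  {$r0:0, $r1:9, $r2:14, $r3:0, $r4:15, $r5:2, $r6:7, $r7:13}
[5] sub  $r6, $r2, $r5  →  {$r0:0, $r1:9, $r2:14, $r3:0, $r4:15, $r5:2, $r6:12, $r7:13}
[6] bne  $r3, $r7, L9  →  {$r0:0, $r1:9, $r2:14, $r3:0, $r4:15, $r5:2, $r6:12, $r7:13}  ⟨branch taken⟩
[7] slti  $r3, $r1, 15  →  {$r0:0, $r1:9, $r2:14, $r3:1, $r4:15, $r5:2, $r6:12, $r7:13}
[9] slti  $r1, $r7, 8  →  {$r0:0, $r1:0, $r2:14, $r3:1, $r4:15, $r5:2, $r6:12, $r7:13}
[10] xori  $r7, $r6, 14  →  {$r0:0, $r1:0, $r2:14, $r3:1, $r4:15, $r5:2, $r6:12, $r7:2}
[11] xori  $r1, $r3, 3  →  {$r0:0, $r1:2, $r2:14, $r3:1, $r4:15, $r5:2, $r6:12, $r7:2}

2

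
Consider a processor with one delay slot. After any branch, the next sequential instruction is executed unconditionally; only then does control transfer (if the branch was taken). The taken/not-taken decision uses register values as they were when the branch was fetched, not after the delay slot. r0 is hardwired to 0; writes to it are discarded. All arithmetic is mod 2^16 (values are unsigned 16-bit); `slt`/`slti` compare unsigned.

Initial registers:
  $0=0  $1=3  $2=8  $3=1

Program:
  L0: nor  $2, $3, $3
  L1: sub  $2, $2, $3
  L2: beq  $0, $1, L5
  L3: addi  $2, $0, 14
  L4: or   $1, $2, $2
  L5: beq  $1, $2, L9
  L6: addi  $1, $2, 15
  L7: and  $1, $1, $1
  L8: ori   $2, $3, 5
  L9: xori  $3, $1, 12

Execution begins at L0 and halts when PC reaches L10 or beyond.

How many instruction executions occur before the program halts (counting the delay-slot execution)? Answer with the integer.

[0] nor  $2, $3, $3  →  {$0:0, $1:3, $2:65534, $3:1}
[1] sub  $2, $2, $3  →  {$0:0, $1:3, $2:65533, $3:1}
[2] beq  $0, $1, L5  →  {$0:0, $1:3, $2:65533, $3:1}  ⟨branch fallthrough⟩
[3] addi  $2, $0, 14  →  {$0:0, $1:3, $2:14, $3:1}
[4] or   $1, $2, $2  →  {$0:0, $1:14, $2:14, $3:1}
[5] beq  $1, $2, L9  →  {$0:0, $1:14, $2:14, $3:1}  ⟨branch taken⟩
[6] addi  $1, $2, 15  →  {$0:0, $1:29, $2:14, $3:1}
[9] xori  $3, $1, 12  →  {$0:0, $1:29, $2:14, $3:17}

8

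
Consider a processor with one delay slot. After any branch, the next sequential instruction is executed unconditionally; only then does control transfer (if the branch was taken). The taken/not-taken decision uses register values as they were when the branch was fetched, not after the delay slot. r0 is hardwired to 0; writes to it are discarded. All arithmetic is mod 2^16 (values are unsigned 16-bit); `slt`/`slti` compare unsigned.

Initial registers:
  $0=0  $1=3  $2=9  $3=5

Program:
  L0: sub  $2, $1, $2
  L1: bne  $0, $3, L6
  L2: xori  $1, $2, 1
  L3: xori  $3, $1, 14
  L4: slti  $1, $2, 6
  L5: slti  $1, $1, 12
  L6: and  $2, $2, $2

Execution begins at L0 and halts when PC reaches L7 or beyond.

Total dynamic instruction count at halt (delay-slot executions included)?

PC=0  sub  $2, $1, $2        | $0=0 $1=3 $2=65530 $3=5
PC=1  bne  $0, $3, L6        | $0=0 $1=3 $2=65530 $3=5  [TAKEN]
PC=2  xori  $1, $2, 1        | $0=0 $1=65531 $2=65530 $3=5
PC=6  and  $2, $2, $2        | $0=0 $1=65531 $2=65530 $3=5

4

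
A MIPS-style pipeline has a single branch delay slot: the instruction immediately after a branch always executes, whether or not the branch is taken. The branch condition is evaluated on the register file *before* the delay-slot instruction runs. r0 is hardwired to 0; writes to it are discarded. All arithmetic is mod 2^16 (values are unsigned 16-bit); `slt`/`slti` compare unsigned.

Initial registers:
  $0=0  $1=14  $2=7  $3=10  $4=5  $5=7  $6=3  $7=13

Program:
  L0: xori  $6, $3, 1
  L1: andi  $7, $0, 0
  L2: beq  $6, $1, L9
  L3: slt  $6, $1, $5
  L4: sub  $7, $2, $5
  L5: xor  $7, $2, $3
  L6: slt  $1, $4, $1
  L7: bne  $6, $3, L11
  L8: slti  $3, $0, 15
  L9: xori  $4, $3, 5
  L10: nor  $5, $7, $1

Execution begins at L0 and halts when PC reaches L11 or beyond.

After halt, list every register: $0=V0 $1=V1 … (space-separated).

[0] xori  $6, $3, 1  →  {$0:0, $1:14, $2:7, $3:10, $4:5, $5:7, $6:11, $7:13}
[1] andi  $7, $0, 0  →  {$0:0, $1:14, $2:7, $3:10, $4:5, $5:7, $6:11, $7:0}
[2] beq  $6, $1, L9  →  {$0:0, $1:14, $2:7, $3:10, $4:5, $5:7, $6:11, $7:0}  ⟨branch fallthrough⟩
[3] slt  $6, $1, $5  →  {$0:0, $1:14, $2:7, $3:10, $4:5, $5:7, $6:0, $7:0}
[4] sub  $7, $2, $5  →  {$0:0, $1:14, $2:7, $3:10, $4:5, $5:7, $6:0, $7:0}
[5] xor  $7, $2, $3  →  {$0:0, $1:14, $2:7, $3:10, $4:5, $5:7, $6:0, $7:13}
[6] slt  $1, $4, $1  →  {$0:0, $1:1, $2:7, $3:10, $4:5, $5:7, $6:0, $7:13}
[7] bne  $6, $3, L11  →  {$0:0, $1:1, $2:7, $3:10, $4:5, $5:7, $6:0, $7:13}  ⟨branch taken⟩
[8] slti  $3, $0, 15  →  {$0:0, $1:1, $2:7, $3:1, $4:5, $5:7, $6:0, $7:13}

$0=0 $1=1 $2=7 $3=1 $4=5 $5=7 $6=0 $7=13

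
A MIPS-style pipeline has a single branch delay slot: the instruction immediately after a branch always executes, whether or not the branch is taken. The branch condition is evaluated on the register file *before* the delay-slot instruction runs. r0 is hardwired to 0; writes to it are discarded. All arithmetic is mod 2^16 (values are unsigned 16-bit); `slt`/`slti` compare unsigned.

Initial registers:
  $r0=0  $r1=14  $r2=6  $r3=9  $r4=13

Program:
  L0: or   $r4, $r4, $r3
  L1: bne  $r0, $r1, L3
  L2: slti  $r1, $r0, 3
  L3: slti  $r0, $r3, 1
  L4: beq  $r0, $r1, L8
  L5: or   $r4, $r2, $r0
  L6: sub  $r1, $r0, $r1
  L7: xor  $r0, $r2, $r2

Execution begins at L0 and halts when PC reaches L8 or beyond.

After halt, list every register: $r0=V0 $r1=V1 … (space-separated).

PC=0  or   $r4, $r4, $r3     | $r0=0 $r1=14 $r2=6 $r3=9 $r4=13
PC=1  bne  $r0, $r1, L3      | $r0=0 $r1=14 $r2=6 $r3=9 $r4=13  [TAKEN]
PC=2  slti  $r1, $r0, 3      | $r0=0 $r1=1 $r2=6 $r3=9 $r4=13
PC=3  slti  $r0, $r3, 1      | $r0=0 $r1=1 $r2=6 $r3=9 $r4=13
PC=4  beq  $r0, $r1, L8      | $r0=0 $r1=1 $r2=6 $r3=9 $r4=13  [not taken]
PC=5  or   $r4, $r2, $r0     | $r0=0 $r1=1 $r2=6 $r3=9 $r4=6
PC=6  sub  $r1, $r0, $r1     | $r0=0 $r1=65535 $r2=6 $r3=9 $r4=6
PC=7  xor  $r0, $r2, $r2     | $r0=0 $r1=65535 $r2=6 $r3=9 $r4=6

$r0=0 $r1=65535 $r2=6 $r3=9 $r4=6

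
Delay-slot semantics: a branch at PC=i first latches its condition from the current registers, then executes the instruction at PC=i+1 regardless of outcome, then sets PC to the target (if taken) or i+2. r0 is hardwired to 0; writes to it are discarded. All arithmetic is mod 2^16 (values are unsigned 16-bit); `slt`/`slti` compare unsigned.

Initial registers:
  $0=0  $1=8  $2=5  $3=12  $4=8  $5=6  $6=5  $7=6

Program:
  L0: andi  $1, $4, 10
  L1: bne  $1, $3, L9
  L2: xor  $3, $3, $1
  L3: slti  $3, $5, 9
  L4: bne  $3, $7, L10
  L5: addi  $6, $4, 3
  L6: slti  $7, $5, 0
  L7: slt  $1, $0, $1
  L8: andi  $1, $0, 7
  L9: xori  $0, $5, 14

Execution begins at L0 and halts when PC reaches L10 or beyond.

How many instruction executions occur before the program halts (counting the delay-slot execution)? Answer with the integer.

PC=0  andi  $1, $4, 10       | $0=0 $1=8 $2=5 $3=12 $4=8 $5=6 $6=5 $7=6
PC=1  bne  $1, $3, L9        | $0=0 $1=8 $2=5 $3=12 $4=8 $5=6 $6=5 $7=6  [TAKEN]
PC=2  xor  $3, $3, $1        | $0=0 $1=8 $2=5 $3=4 $4=8 $5=6 $6=5 $7=6
PC=9  xori  $0, $5, 14       | $0=0 $1=8 $2=5 $3=4 $4=8 $5=6 $6=5 $7=6

4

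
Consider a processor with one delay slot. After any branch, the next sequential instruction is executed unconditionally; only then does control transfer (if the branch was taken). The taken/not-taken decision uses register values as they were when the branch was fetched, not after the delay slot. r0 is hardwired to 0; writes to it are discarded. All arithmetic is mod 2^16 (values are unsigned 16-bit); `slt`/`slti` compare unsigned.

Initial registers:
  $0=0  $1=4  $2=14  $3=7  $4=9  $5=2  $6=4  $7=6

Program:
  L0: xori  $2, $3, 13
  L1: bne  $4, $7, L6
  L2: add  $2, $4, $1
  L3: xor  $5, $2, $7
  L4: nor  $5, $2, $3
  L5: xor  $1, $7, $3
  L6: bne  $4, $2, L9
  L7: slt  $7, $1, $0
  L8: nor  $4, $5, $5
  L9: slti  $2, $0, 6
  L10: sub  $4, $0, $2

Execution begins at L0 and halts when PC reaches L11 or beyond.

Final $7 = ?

[0] xori  $2, $3, 13  →  {$0:0, $1:4, $2:10, $3:7, $4:9, $5:2, $6:4, $7:6}
[1] bne  $4, $7, L6  →  {$0:0, $1:4, $2:10, $3:7, $4:9, $5:2, $6:4, $7:6}  ⟨branch taken⟩
[2] add  $2, $4, $1  →  {$0:0, $1:4, $2:13, $3:7, $4:9, $5:2, $6:4, $7:6}
[6] bne  $4, $2, L9  →  {$0:0, $1:4, $2:13, $3:7, $4:9, $5:2, $6:4, $7:6}  ⟨branch taken⟩
[7] slt  $7, $1, $0  →  {$0:0, $1:4, $2:13, $3:7, $4:9, $5:2, $6:4, $7:0}
[9] slti  $2, $0, 6  →  {$0:0, $1:4, $2:1, $3:7, $4:9, $5:2, $6:4, $7:0}
[10] sub  $4, $0, $2  →  {$0:0, $1:4, $2:1, $3:7, $4:65535, $5:2, $6:4, $7:0}

0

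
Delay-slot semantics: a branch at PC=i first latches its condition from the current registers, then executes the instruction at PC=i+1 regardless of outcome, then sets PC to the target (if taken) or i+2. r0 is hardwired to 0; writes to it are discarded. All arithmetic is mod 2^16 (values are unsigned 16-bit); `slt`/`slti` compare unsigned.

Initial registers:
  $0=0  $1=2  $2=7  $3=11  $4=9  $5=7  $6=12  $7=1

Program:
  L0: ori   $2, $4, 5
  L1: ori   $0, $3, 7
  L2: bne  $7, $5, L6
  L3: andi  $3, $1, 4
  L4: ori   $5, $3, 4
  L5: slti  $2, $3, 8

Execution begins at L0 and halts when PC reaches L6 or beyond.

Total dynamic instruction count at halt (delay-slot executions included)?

4

PC=0  ori   $2, $4, 5        | $0=0 $1=2 $2=13 $3=11 $4=9 $5=7 $6=12 $7=1
PC=1  ori   $0, $3, 7        | $0=0 $1=2 $2=13 $3=11 $4=9 $5=7 $6=12 $7=1
PC=2  bne  $7, $5, L6        | $0=0 $1=2 $2=13 $3=11 $4=9 $5=7 $6=12 $7=1  [TAKEN]
PC=3  andi  $3, $1, 4        | $0=0 $1=2 $2=13 $3=0 $4=9 $5=7 $6=12 $7=1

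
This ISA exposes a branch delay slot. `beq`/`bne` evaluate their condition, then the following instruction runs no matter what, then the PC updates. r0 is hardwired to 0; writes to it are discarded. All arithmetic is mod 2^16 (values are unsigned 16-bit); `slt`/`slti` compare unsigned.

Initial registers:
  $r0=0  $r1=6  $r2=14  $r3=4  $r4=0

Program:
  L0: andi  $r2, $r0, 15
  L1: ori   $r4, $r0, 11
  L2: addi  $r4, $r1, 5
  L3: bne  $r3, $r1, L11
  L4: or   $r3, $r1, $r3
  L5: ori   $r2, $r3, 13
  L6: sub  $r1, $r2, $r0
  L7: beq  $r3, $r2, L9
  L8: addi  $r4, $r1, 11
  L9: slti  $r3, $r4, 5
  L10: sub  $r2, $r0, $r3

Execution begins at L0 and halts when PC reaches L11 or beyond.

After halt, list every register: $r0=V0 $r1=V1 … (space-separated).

$r0=0 $r1=6 $r2=0 $r3=6 $r4=11

[0] andi  $r2, $r0, 15  →  {$r0:0, $r1:6, $r2:0, $r3:4, $r4:0}
[1] ori   $r4, $r0, 11  →  {$r0:0, $r1:6, $r2:0, $r3:4, $r4:11}
[2] addi  $r4, $r1, 5  →  {$r0:0, $r1:6, $r2:0, $r3:4, $r4:11}
[3] bne  $r3, $r1, L11  →  {$r0:0, $r1:6, $r2:0, $r3:4, $r4:11}  ⟨branch taken⟩
[4] or   $r3, $r1, $r3  →  {$r0:0, $r1:6, $r2:0, $r3:6, $r4:11}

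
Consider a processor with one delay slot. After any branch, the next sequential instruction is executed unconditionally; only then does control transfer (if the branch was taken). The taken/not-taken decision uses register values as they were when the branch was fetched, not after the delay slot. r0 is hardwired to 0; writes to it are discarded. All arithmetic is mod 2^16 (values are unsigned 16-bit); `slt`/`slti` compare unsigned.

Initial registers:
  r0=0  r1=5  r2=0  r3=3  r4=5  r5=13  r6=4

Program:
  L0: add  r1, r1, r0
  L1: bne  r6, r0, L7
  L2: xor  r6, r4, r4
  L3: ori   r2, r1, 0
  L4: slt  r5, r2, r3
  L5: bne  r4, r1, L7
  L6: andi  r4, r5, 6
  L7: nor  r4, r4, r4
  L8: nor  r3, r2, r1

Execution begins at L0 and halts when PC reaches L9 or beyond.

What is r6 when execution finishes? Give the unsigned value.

[0] add  r1, r1, r0  →  {r0:0, r1:5, r2:0, r3:3, r4:5, r5:13, r6:4}
[1] bne  r6, r0, L7  →  {r0:0, r1:5, r2:0, r3:3, r4:5, r5:13, r6:4}  ⟨branch taken⟩
[2] xor  r6, r4, r4  →  {r0:0, r1:5, r2:0, r3:3, r4:5, r5:13, r6:0}
[7] nor  r4, r4, r4  →  {r0:0, r1:5, r2:0, r3:3, r4:65530, r5:13, r6:0}
[8] nor  r3, r2, r1  →  {r0:0, r1:5, r2:0, r3:65530, r4:65530, r5:13, r6:0}

0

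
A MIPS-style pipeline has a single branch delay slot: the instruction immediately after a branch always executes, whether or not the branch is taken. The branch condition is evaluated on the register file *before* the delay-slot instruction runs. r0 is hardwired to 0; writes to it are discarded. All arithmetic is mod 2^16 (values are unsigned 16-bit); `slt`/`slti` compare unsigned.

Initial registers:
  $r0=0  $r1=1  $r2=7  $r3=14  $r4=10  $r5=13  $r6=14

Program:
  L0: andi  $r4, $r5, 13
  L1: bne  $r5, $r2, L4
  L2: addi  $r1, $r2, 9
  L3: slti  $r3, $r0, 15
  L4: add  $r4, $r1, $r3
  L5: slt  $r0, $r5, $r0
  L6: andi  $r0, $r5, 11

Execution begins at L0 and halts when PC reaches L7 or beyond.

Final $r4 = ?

30

PC=0  andi  $r4, $r5, 13     | $r0=0 $r1=1 $r2=7 $r3=14 $r4=13 $r5=13 $r6=14
PC=1  bne  $r5, $r2, L4      | $r0=0 $r1=1 $r2=7 $r3=14 $r4=13 $r5=13 $r6=14  [TAKEN]
PC=2  addi  $r1, $r2, 9      | $r0=0 $r1=16 $r2=7 $r3=14 $r4=13 $r5=13 $r6=14
PC=4  add  $r4, $r1, $r3     | $r0=0 $r1=16 $r2=7 $r3=14 $r4=30 $r5=13 $r6=14
PC=5  slt  $r0, $r5, $r0     | $r0=0 $r1=16 $r2=7 $r3=14 $r4=30 $r5=13 $r6=14
PC=6  andi  $r0, $r5, 11     | $r0=0 $r1=16 $r2=7 $r3=14 $r4=30 $r5=13 $r6=14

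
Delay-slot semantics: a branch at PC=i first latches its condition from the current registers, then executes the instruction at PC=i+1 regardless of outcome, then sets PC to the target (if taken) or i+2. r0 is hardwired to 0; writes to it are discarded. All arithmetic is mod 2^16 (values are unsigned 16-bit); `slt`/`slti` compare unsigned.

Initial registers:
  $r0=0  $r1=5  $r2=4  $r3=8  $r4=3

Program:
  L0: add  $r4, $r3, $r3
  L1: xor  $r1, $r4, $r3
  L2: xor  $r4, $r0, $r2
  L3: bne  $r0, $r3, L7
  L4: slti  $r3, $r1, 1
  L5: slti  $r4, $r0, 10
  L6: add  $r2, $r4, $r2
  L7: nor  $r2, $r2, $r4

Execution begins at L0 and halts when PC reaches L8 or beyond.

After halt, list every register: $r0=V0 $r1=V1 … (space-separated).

  step pc=0: add  $r4, $r3, $r3  regs=(0,5,4,8,16)
  step pc=1: xor  $r1, $r4, $r3  regs=(0,24,4,8,16)
  step pc=2: xor  $r4, $r0, $r2  regs=(0,24,4,8,4)
  step pc=3: bne  $r0, $r3, L7  cond=T  regs=(0,24,4,8,4)
  step pc=4: slti  $r3, $r1, 1  regs=(0,24,4,0,4)
  step pc=7: nor  $r2, $r2, $r4  regs=(0,24,65531,0,4)

$r0=0 $r1=24 $r2=65531 $r3=0 $r4=4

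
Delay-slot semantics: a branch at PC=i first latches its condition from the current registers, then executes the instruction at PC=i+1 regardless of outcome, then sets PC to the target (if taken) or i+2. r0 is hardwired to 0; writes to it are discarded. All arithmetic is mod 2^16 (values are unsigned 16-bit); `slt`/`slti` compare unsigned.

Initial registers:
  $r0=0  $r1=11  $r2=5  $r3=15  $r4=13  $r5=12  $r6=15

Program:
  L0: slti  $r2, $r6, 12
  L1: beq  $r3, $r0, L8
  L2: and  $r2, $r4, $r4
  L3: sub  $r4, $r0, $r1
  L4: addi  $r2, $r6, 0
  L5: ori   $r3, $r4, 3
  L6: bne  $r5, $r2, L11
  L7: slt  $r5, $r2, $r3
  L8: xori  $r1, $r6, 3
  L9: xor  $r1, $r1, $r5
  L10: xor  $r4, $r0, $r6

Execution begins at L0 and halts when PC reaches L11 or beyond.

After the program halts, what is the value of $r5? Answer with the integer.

[0] slti  $r2, $r6, 12  →  {$r0:0, $r1:11, $r2:0, $r3:15, $r4:13, $r5:12, $r6:15}
[1] beq  $r3, $r0, L8  →  {$r0:0, $r1:11, $r2:0, $r3:15, $r4:13, $r5:12, $r6:15}  ⟨branch fallthrough⟩
[2] and  $r2, $r4, $r4  →  {$r0:0, $r1:11, $r2:13, $r3:15, $r4:13, $r5:12, $r6:15}
[3] sub  $r4, $r0, $r1  →  {$r0:0, $r1:11, $r2:13, $r3:15, $r4:65525, $r5:12, $r6:15}
[4] addi  $r2, $r6, 0  →  {$r0:0, $r1:11, $r2:15, $r3:15, $r4:65525, $r5:12, $r6:15}
[5] ori   $r3, $r4, 3  →  {$r0:0, $r1:11, $r2:15, $r3:65527, $r4:65525, $r5:12, $r6:15}
[6] bne  $r5, $r2, L11  →  {$r0:0, $r1:11, $r2:15, $r3:65527, $r4:65525, $r5:12, $r6:15}  ⟨branch taken⟩
[7] slt  $r5, $r2, $r3  →  {$r0:0, $r1:11, $r2:15, $r3:65527, $r4:65525, $r5:1, $r6:15}

1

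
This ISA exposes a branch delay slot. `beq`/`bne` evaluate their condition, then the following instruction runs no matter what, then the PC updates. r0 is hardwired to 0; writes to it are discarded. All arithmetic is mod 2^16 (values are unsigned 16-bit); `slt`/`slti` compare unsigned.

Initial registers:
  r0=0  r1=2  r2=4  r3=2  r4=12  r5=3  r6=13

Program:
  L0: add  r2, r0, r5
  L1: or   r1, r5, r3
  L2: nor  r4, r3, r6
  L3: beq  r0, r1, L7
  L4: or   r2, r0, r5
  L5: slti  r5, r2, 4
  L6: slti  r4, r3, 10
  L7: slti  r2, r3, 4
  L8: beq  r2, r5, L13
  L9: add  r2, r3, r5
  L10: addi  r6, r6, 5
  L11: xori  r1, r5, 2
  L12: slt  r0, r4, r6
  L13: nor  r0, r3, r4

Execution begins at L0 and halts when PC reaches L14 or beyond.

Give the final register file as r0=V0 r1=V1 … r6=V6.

r0=0 r1=3 r2=3 r3=2 r4=1 r5=1 r6=13

[0] add  r2, r0, r5  →  {r0:0, r1:2, r2:3, r3:2, r4:12, r5:3, r6:13}
[1] or   r1, r5, r3  →  {r0:0, r1:3, r2:3, r3:2, r4:12, r5:3, r6:13}
[2] nor  r4, r3, r6  →  {r0:0, r1:3, r2:3, r3:2, r4:65520, r5:3, r6:13}
[3] beq  r0, r1, L7  →  {r0:0, r1:3, r2:3, r3:2, r4:65520, r5:3, r6:13}  ⟨branch fallthrough⟩
[4] or   r2, r0, r5  →  {r0:0, r1:3, r2:3, r3:2, r4:65520, r5:3, r6:13}
[5] slti  r5, r2, 4  →  {r0:0, r1:3, r2:3, r3:2, r4:65520, r5:1, r6:13}
[6] slti  r4, r3, 10  →  {r0:0, r1:3, r2:3, r3:2, r4:1, r5:1, r6:13}
[7] slti  r2, r3, 4  →  {r0:0, r1:3, r2:1, r3:2, r4:1, r5:1, r6:13}
[8] beq  r2, r5, L13  →  {r0:0, r1:3, r2:1, r3:2, r4:1, r5:1, r6:13}  ⟨branch taken⟩
[9] add  r2, r3, r5  →  {r0:0, r1:3, r2:3, r3:2, r4:1, r5:1, r6:13}
[13] nor  r0, r3, r4  →  {r0:0, r1:3, r2:3, r3:2, r4:1, r5:1, r6:13}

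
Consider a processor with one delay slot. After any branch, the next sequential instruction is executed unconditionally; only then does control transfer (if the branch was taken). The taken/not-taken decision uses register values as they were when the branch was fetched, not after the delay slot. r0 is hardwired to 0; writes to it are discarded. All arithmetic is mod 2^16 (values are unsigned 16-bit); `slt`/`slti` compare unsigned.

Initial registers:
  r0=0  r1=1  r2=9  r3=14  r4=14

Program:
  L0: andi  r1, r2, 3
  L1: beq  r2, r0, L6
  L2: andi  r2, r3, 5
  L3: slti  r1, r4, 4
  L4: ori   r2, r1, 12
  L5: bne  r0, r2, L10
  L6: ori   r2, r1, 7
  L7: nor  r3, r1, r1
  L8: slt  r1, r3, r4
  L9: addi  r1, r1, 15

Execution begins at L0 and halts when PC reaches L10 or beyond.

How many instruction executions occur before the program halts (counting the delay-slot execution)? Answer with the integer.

  step pc=0: andi  r1, r2, 3  regs=(0,1,9,14,14)
  step pc=1: beq  r2, r0, L6  cond=F  regs=(0,1,9,14,14)
  step pc=2: andi  r2, r3, 5  regs=(0,1,4,14,14)
  step pc=3: slti  r1, r4, 4  regs=(0,0,4,14,14)
  step pc=4: ori   r2, r1, 12  regs=(0,0,12,14,14)
  step pc=5: bne  r0, r2, L10  cond=T  regs=(0,0,12,14,14)
  step pc=6: ori   r2, r1, 7  regs=(0,0,7,14,14)

7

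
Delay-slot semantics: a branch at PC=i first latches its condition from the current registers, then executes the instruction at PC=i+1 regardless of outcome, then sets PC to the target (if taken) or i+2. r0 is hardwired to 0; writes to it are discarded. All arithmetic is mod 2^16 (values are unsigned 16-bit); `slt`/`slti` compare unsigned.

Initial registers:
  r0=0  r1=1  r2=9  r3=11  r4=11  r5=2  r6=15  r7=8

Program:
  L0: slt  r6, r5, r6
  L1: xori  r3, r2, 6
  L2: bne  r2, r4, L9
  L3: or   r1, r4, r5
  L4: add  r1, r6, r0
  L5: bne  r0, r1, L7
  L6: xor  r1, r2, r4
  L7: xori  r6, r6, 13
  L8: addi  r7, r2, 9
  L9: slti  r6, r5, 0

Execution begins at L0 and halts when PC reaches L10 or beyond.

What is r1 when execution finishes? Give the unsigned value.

#0 slt  r6, r5, r6 ; 0/1/9/11/11/2/1/8
#1 xori  r3, r2, 6 ; 0/1/9/15/11/2/1/8
#2 bne  r2, r4, L9 ; 0/1/9/15/11/2/1/8 ; →target
#3 or   r1, r4, r5 ; 0/11/9/15/11/2/1/8
#9 slti  r6, r5, 0 ; 0/11/9/15/11/2/0/8

11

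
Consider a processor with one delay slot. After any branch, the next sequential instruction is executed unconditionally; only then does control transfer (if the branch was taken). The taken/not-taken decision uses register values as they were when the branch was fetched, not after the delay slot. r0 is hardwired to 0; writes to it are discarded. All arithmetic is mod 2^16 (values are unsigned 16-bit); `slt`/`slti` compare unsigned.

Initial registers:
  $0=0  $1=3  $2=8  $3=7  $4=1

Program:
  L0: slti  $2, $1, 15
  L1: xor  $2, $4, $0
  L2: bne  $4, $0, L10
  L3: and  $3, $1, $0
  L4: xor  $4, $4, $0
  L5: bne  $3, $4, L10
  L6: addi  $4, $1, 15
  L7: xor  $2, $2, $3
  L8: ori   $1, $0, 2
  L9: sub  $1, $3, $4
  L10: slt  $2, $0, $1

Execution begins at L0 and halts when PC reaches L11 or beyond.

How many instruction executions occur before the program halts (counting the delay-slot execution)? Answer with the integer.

5

#0 slti  $2, $1, 15 ; 0/3/1/7/1
#1 xor  $2, $4, $0 ; 0/3/1/7/1
#2 bne  $4, $0, L10 ; 0/3/1/7/1 ; →target
#3 and  $3, $1, $0 ; 0/3/1/0/1
#10 slt  $2, $0, $1 ; 0/3/1/0/1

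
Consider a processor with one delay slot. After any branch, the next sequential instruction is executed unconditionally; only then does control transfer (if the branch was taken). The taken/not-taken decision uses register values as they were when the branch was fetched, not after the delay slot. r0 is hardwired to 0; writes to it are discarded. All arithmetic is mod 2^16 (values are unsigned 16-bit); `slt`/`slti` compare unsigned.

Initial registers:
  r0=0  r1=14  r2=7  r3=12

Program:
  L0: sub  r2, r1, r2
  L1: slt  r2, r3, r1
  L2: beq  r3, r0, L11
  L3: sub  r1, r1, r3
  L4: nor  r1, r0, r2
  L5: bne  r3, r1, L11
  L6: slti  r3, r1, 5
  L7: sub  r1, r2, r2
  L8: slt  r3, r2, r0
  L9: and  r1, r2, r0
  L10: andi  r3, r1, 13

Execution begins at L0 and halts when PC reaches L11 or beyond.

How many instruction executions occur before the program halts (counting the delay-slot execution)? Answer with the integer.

7

[0] sub  r2, r1, r2  →  {r0:0, r1:14, r2:7, r3:12}
[1] slt  r2, r3, r1  →  {r0:0, r1:14, r2:1, r3:12}
[2] beq  r3, r0, L11  →  {r0:0, r1:14, r2:1, r3:12}  ⟨branch fallthrough⟩
[3] sub  r1, r1, r3  →  {r0:0, r1:2, r2:1, r3:12}
[4] nor  r1, r0, r2  →  {r0:0, r1:65534, r2:1, r3:12}
[5] bne  r3, r1, L11  →  {r0:0, r1:65534, r2:1, r3:12}  ⟨branch taken⟩
[6] slti  r3, r1, 5  →  {r0:0, r1:65534, r2:1, r3:0}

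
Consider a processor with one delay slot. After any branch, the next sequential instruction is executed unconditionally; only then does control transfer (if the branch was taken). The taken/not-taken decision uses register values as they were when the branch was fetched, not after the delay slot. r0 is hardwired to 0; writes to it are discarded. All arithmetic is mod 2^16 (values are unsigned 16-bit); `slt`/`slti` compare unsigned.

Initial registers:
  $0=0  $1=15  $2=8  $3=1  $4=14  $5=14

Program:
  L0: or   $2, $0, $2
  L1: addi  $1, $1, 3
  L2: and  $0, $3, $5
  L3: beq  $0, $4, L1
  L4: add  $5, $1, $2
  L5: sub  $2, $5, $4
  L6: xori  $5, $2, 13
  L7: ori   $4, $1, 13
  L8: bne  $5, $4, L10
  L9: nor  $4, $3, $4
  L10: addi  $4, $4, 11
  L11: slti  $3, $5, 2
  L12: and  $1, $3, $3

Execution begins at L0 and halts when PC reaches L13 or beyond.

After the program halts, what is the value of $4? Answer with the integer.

  step pc=0: or   $2, $0, $2  regs=(0,15,8,1,14,14)
  step pc=1: addi  $1, $1, 3  regs=(0,18,8,1,14,14)
  step pc=2: and  $0, $3, $5  regs=(0,18,8,1,14,14)
  step pc=3: beq  $0, $4, L1  cond=F  regs=(0,18,8,1,14,14)
  step pc=4: add  $5, $1, $2  regs=(0,18,8,1,14,26)
  step pc=5: sub  $2, $5, $4  regs=(0,18,12,1,14,26)
  step pc=6: xori  $5, $2, 13  regs=(0,18,12,1,14,1)
  step pc=7: ori   $4, $1, 13  regs=(0,18,12,1,31,1)
  step pc=8: bne  $5, $4, L10  cond=T  regs=(0,18,12,1,31,1)
  step pc=9: nor  $4, $3, $4  regs=(0,18,12,1,65504,1)
  step pc=10: addi  $4, $4, 11  regs=(0,18,12,1,65515,1)
  step pc=11: slti  $3, $5, 2  regs=(0,18,12,1,65515,1)
  step pc=12: and  $1, $3, $3  regs=(0,1,12,1,65515,1)

65515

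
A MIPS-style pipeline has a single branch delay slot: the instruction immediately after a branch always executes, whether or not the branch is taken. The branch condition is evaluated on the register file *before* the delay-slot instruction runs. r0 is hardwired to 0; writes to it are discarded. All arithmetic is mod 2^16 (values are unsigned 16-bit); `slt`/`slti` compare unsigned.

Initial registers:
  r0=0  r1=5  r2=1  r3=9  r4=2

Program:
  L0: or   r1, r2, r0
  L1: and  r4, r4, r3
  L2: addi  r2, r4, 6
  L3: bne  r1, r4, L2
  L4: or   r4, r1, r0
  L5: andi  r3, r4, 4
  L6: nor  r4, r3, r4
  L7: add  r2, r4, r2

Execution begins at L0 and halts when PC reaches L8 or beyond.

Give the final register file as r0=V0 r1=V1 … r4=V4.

r0=0 r1=1 r2=5 r3=0 r4=65534

  step pc=0: or   r1, r2, r0  regs=(0,1,1,9,2)
  step pc=1: and  r4, r4, r3  regs=(0,1,1,9,0)
  step pc=2: addi  r2, r4, 6  regs=(0,1,6,9,0)
  step pc=3: bne  r1, r4, L2  cond=T  regs=(0,1,6,9,0)
  step pc=4: or   r4, r1, r0  regs=(0,1,6,9,1)
  step pc=2: addi  r2, r4, 6  regs=(0,1,7,9,1)
  step pc=3: bne  r1, r4, L2  cond=F  regs=(0,1,7,9,1)
  step pc=4: or   r4, r1, r0  regs=(0,1,7,9,1)
  step pc=5: andi  r3, r4, 4  regs=(0,1,7,0,1)
  step pc=6: nor  r4, r3, r4  regs=(0,1,7,0,65534)
  step pc=7: add  r2, r4, r2  regs=(0,1,5,0,65534)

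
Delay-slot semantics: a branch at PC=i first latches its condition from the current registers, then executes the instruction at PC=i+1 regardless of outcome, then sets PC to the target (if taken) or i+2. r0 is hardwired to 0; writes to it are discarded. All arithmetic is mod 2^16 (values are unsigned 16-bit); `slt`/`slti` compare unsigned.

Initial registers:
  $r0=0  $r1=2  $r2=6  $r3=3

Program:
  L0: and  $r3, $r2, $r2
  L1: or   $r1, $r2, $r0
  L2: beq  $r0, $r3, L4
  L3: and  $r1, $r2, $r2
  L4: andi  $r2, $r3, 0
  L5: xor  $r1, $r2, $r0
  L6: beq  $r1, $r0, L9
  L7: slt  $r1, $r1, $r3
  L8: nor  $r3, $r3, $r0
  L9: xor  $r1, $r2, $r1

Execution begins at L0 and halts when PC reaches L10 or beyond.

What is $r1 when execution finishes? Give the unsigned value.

  step pc=0: and  $r3, $r2, $r2  regs=(0,2,6,6)
  step pc=1: or   $r1, $r2, $r0  regs=(0,6,6,6)
  step pc=2: beq  $r0, $r3, L4  cond=F  regs=(0,6,6,6)
  step pc=3: and  $r1, $r2, $r2  regs=(0,6,6,6)
  step pc=4: andi  $r2, $r3, 0  regs=(0,6,0,6)
  step pc=5: xor  $r1, $r2, $r0  regs=(0,0,0,6)
  step pc=6: beq  $r1, $r0, L9  cond=T  regs=(0,0,0,6)
  step pc=7: slt  $r1, $r1, $r3  regs=(0,1,0,6)
  step pc=9: xor  $r1, $r2, $r1  regs=(0,1,0,6)

1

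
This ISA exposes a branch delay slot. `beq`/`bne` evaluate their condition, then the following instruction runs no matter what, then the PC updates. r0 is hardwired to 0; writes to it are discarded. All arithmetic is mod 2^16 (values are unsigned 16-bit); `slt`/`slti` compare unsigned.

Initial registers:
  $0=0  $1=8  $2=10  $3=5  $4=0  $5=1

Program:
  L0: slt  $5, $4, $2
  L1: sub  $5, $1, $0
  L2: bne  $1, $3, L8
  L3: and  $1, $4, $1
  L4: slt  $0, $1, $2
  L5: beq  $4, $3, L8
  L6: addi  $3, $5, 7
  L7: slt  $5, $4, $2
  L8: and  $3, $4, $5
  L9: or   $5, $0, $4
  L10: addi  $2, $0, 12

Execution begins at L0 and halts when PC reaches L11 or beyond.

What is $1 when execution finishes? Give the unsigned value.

0

[0] slt  $5, $4, $2  →  {$0:0, $1:8, $2:10, $3:5, $4:0, $5:1}
[1] sub  $5, $1, $0  →  {$0:0, $1:8, $2:10, $3:5, $4:0, $5:8}
[2] bne  $1, $3, L8  →  {$0:0, $1:8, $2:10, $3:5, $4:0, $5:8}  ⟨branch taken⟩
[3] and  $1, $4, $1  →  {$0:0, $1:0, $2:10, $3:5, $4:0, $5:8}
[8] and  $3, $4, $5  →  {$0:0, $1:0, $2:10, $3:0, $4:0, $5:8}
[9] or   $5, $0, $4  →  {$0:0, $1:0, $2:10, $3:0, $4:0, $5:0}
[10] addi  $2, $0, 12  →  {$0:0, $1:0, $2:12, $3:0, $4:0, $5:0}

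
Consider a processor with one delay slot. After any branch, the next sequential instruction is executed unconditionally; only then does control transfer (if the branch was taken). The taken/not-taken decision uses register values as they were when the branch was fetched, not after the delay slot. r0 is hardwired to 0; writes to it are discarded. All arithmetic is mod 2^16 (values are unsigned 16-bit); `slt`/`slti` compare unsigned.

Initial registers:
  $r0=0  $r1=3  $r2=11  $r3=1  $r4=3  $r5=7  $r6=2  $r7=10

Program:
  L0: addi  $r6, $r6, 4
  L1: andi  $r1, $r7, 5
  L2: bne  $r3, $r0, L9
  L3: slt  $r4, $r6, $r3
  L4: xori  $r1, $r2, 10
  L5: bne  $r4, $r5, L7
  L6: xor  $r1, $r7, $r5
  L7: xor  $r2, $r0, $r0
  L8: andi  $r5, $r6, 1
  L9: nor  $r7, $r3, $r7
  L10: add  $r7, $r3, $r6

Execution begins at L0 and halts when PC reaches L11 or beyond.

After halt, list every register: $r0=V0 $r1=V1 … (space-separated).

#0 addi  $r6, $r6, 4 ; 0/3/11/1/3/7/6/10
#1 andi  $r1, $r7, 5 ; 0/0/11/1/3/7/6/10
#2 bne  $r3, $r0, L9 ; 0/0/11/1/3/7/6/10 ; →target
#3 slt  $r4, $r6, $r3 ; 0/0/11/1/0/7/6/10
#9 nor  $r7, $r3, $r7 ; 0/0/11/1/0/7/6/65524
#10 add  $r7, $r3, $r6 ; 0/0/11/1/0/7/6/7

$r0=0 $r1=0 $r2=11 $r3=1 $r4=0 $r5=7 $r6=6 $r7=7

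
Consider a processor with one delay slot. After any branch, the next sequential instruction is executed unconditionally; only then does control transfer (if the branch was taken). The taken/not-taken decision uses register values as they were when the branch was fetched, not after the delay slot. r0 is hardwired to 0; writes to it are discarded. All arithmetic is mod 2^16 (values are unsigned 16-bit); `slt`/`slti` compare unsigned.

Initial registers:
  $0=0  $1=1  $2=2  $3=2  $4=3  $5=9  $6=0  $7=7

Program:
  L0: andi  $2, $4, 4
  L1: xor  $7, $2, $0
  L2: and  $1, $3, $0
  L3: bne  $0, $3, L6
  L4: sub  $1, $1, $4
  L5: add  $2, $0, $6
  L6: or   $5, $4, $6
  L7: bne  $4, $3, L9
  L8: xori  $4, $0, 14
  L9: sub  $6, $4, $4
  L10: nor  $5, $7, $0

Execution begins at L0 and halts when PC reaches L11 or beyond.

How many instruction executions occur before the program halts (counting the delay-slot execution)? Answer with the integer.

#0 andi  $2, $4, 4 ; 0/1/0/2/3/9/0/7
#1 xor  $7, $2, $0 ; 0/1/0/2/3/9/0/0
#2 and  $1, $3, $0 ; 0/0/0/2/3/9/0/0
#3 bne  $0, $3, L6 ; 0/0/0/2/3/9/0/0 ; →target
#4 sub  $1, $1, $4 ; 0/65533/0/2/3/9/0/0
#6 or   $5, $4, $6 ; 0/65533/0/2/3/3/0/0
#7 bne  $4, $3, L9 ; 0/65533/0/2/3/3/0/0 ; →target
#8 xori  $4, $0, 14 ; 0/65533/0/2/14/3/0/0
#9 sub  $6, $4, $4 ; 0/65533/0/2/14/3/0/0
#10 nor  $5, $7, $0 ; 0/65533/0/2/14/65535/0/0

10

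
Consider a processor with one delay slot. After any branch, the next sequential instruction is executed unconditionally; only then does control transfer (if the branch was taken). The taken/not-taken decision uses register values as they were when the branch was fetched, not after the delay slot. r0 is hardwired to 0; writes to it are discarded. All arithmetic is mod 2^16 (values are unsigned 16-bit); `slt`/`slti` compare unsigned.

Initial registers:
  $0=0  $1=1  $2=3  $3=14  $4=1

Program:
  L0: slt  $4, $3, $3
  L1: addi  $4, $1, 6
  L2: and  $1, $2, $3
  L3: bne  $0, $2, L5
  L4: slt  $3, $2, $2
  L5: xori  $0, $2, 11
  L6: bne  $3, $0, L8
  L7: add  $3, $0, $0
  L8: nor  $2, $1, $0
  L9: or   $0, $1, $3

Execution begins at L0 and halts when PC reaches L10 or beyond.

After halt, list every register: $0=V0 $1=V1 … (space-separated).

$0=0 $1=2 $2=65533 $3=0 $4=7

#0 slt  $4, $3, $3 ; 0/1/3/14/0
#1 addi  $4, $1, 6 ; 0/1/3/14/7
#2 and  $1, $2, $3 ; 0/2/3/14/7
#3 bne  $0, $2, L5 ; 0/2/3/14/7 ; →target
#4 slt  $3, $2, $2 ; 0/2/3/0/7
#5 xori  $0, $2, 11 ; 0/2/3/0/7
#6 bne  $3, $0, L8 ; 0/2/3/0/7 ; →fallthru
#7 add  $3, $0, $0 ; 0/2/3/0/7
#8 nor  $2, $1, $0 ; 0/2/65533/0/7
#9 or   $0, $1, $3 ; 0/2/65533/0/7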